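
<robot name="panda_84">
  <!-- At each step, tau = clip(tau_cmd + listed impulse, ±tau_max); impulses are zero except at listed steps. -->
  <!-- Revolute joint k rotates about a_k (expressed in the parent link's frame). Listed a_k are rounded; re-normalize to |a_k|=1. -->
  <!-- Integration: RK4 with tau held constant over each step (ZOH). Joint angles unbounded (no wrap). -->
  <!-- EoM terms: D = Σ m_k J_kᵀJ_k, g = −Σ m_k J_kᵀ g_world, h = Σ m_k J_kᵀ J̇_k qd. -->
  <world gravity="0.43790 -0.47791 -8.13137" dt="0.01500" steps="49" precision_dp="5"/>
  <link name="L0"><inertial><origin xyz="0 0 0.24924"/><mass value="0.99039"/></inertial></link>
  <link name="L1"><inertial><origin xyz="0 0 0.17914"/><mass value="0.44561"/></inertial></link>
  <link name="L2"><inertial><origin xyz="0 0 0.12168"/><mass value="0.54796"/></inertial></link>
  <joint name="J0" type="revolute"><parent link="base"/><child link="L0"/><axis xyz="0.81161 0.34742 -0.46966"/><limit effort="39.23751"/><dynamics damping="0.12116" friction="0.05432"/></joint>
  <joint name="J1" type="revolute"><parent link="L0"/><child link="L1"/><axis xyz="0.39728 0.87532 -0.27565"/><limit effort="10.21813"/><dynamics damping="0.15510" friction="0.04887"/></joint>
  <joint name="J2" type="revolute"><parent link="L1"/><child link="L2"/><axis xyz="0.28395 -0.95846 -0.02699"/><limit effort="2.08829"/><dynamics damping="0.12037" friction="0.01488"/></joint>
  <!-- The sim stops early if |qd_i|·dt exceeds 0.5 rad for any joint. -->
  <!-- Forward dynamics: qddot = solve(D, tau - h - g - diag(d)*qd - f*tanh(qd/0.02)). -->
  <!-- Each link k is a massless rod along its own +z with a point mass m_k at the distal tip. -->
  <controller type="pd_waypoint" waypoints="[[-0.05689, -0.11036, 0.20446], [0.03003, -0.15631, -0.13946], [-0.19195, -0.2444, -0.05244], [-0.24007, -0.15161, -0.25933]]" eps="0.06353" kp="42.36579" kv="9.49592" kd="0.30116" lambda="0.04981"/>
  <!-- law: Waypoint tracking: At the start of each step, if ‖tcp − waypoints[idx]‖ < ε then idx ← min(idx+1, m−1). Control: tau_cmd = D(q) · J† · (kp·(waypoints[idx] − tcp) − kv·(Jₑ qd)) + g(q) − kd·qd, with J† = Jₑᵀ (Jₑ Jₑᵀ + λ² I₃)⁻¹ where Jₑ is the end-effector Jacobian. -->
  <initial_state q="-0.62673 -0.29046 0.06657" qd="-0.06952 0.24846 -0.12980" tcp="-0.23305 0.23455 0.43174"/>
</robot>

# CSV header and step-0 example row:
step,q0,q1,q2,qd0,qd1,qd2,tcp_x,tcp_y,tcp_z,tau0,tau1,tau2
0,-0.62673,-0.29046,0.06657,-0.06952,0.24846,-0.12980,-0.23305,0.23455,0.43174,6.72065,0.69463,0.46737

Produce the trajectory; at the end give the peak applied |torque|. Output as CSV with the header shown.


step,q0,q1,q2,qd0,qd1,qd2,tcp_x,tcp_y,tcp_z,tau0,tau1,tau2
1,-0.62401,-0.29157,0.06512,0.41341,-0.34207,0.03039,-0.23249,0.23397,0.43233,6.03573,0.88847,0.34205
2,-0.61520,-0.29916,0.06758,0.76212,-0.66821,0.29048,-0.23222,0.23127,0.43350,5.43743,0.96796,0.20922
3,-0.60162,-0.31115,0.07249,1.04701,-0.92427,0.37325,-0.23197,0.22698,0.43517,4.93163,1.00708,0.14870
4,-0.58430,-0.32603,0.07919,1.26331,-1.06088,0.51273,-0.23159,0.22148,0.43726,4.48153,1.00399,0.07928
5,-0.56399,-0.34281,0.08708,1.44497,-1.17371,0.54356,-0.23100,0.21502,0.43965,4.09140,0.99053,0.05111
6,-0.54128,-0.36076,0.09584,1.58572,-1.22289,0.61888,-0.23017,0.20782,0.44226,3.73751,0.96061,0.01210
7,-0.51660,-0.37943,0.10518,1.70596,-1.26651,0.62742,-0.22908,0.20002,0.44501,3.42333,0.93180,-0.00318
8,-0.49032,-0.39846,0.11493,1.80040,-1.27550,0.66790,-0.22774,0.19174,0.44783,3.13346,0.89785,-0.02781
9,-0.46273,-0.41765,0.12495,1.88151,-1.28517,0.66729,-0.22618,0.18307,0.45066,2.87039,0.86850,-0.03869
10,-0.43404,-0.43683,0.13515,1.94552,-1.27569,0.68819,-0.22442,0.17407,0.45344,2.62416,0.83871,-0.05656
11,-0.40447,-0.45589,0.14546,2.00009,-1.26839,0.68394,-0.22249,0.16482,0.45612,2.39637,0.81384,-0.06647
12,-0.37417,-0.47475,0.15582,2.04279,-1.25041,0.69345,-0.22041,0.15537,0.45868,2.18063,0.79022,-0.08120
13,-0.34328,-0.49336,0.16620,2.07833,-1.23450,0.68771,-0.21822,0.14575,0.46107,1.97792,0.77076,-0.09134
14,-0.31192,-0.51168,0.17656,2.10528,-1.21267,0.69038,-0.21594,0.13602,0.46327,1.78418,0.75295,-0.10458
15,-0.28021,-0.52969,0.18689,2.12653,-1.19241,0.68394,-0.21360,0.12619,0.46527,1.59996,0.73829,-0.11519
16,-0.24822,-0.54737,0.19716,2.14133,-1.16893,0.68241,-0.21121,0.11632,0.46703,1.42275,0.72515,-0.12768
17,-0.21604,-0.56471,0.20737,2.15144,-1.14659,0.67553,-0.20881,0.10642,0.46856,1.25283,0.71427,-0.13864
18,-0.18376,-0.58170,0.21749,2.15652,-1.12262,0.67139,-0.20641,0.09653,0.46985,1.08867,0.70459,-0.15066
19,-0.15142,-0.59834,0.22753,2.15768,-1.09949,0.66416,-0.20402,0.08666,0.47088,0.93042,0.69644,-0.16175
20,-0.11910,-0.61462,0.23747,2.15481,-1.07567,0.65841,-0.20167,0.07685,0.47165,0.77717,0.68917,-0.17336
21,-0.08684,-0.63056,0.24731,2.14861,-1.05254,0.65093,-0.19936,0.06711,0.47218,0.62899,0.68289,-0.18436
22,-0.05471,-0.64614,0.25705,2.13911,-1.02930,0.64421,-0.19711,0.05747,0.47244,0.48538,0.67720,-0.19554
23,-0.02273,-0.66139,0.26667,2.12677,-1.00669,0.63654,-0.19492,0.04794,0.47246,0.34635,0.67213,-0.20626
24,0.00903,-0.67629,0.27618,2.11169,-0.98432,0.62929,-0.19282,0.03853,0.47224,0.21164,0.66742,-0.21694
25,0.04056,-0.69087,0.28558,2.09417,-0.96259,0.62156,-0.19080,0.02928,0.47178,0.08125,0.66307,-0.22725
26,0.07180,-0.70513,0.29486,2.07436,-0.94131,0.61406,-0.18887,0.02019,0.47109,-0.04495,0.65894,-0.23738
27,0.10273,-0.71907,0.30403,2.05249,-0.92071,0.60636,-0.18704,0.01127,0.47018,-0.16697,0.65500,-0.24716
28,0.13332,-0.73271,0.31308,2.02868,-0.90069,0.59884,-0.18531,0.00253,0.46906,-0.28486,0.65118,-0.25669
29,0.16355,-0.74605,0.32202,2.00313,-0.88136,0.59128,-0.18368,-0.00600,0.46774,-0.39864,0.64746,-0.26589
30,0.19337,-0.75911,0.33085,1.97596,-0.86270,0.58387,-0.18217,-0.01433,0.46622,-0.50835,0.64380,-0.27479
31,0.22278,-0.77190,0.33956,1.94733,-0.84475,0.57652,-0.18076,-0.02245,0.46453,-0.61399,0.64020,-0.28337
32,0.25175,-0.78442,0.34817,1.91737,-0.82749,0.56933,-0.17946,-0.03034,0.46267,-0.71560,0.63664,-0.29163
33,0.28026,-0.79670,0.35666,1.88620,-0.81095,0.56226,-0.17828,-0.03801,0.46066,-0.81320,0.63314,-0.29957
34,0.30829,-0.80872,0.36506,1.85395,-0.79510,0.55536,-0.17720,-0.04543,0.45850,-0.90683,0.62969,-0.30721
35,0.33584,-0.82052,0.37334,1.82074,-0.77994,0.54861,-0.17623,-0.05262,0.45620,-0.99652,0.62629,-0.31452
36,0.36288,-0.83210,0.38153,1.78666,-0.76545,0.54204,-0.17537,-0.05957,0.45378,-1.08231,0.62298,-0.32154
37,0.38940,-0.84346,0.38962,1.75183,-0.75162,0.53563,-0.17461,-0.06628,0.45125,-1.16427,0.61975,-0.32825
38,0.41540,-0.85462,0.39761,1.71634,-0.73841,0.52940,-0.17395,-0.07273,0.44862,-1.24245,0.61662,-0.33468
39,0.44086,-0.86559,0.40552,1.68029,-0.72581,0.52334,-0.17340,-0.07895,0.44590,-1.31691,0.61362,-0.34082
40,0.46578,-0.87638,0.41333,1.64376,-0.71379,0.51745,-0.17294,-0.08491,0.44310,-1.38772,0.61075,-0.34669
41,0.49015,-0.88699,0.42105,1.60684,-0.70231,0.51173,-0.17257,-0.09062,0.44023,-1.45497,0.60805,-0.35230
42,0.51396,-0.89743,0.42869,1.56960,-0.69134,0.50618,-0.17229,-0.09610,0.43729,-1.51874,0.60551,-0.35766
43,0.53721,-0.90772,0.43624,1.53212,-0.68085,0.50079,-0.17210,-0.10132,0.43431,-1.57912,0.60317,-0.36278
44,0.55990,-0.91784,0.44372,1.49447,-0.67080,0.49555,-0.17199,-0.10631,0.43129,-1.63620,0.60103,-0.36767
45,0.58202,-0.92783,0.45112,1.45670,-0.66116,0.49046,-0.17195,-0.11106,0.42823,-1.69007,0.59912,-0.37234
46,0.60358,-0.93767,0.45844,1.41889,-0.65189,0.48551,-0.17199,-0.11557,0.42514,-1.74085,0.59744,-0.37680
47,0.62457,-0.94737,0.46569,1.38108,-0.64296,0.48070,-0.17209,-0.11986,0.42203,-1.78863,0.59600,-0.38106
48,0.64499,-0.95694,0.47287,1.34333,-0.63432,0.47602,-0.17226,-0.12392,0.41892,-1.83351,0.59482,-0.38514
49,0.66485,-0.96639,0.47997,1.30569,-0.62595,0.47147,-0.17249,-0.12775,0.41579,,,
# max |tau| (N·m): 6.72065


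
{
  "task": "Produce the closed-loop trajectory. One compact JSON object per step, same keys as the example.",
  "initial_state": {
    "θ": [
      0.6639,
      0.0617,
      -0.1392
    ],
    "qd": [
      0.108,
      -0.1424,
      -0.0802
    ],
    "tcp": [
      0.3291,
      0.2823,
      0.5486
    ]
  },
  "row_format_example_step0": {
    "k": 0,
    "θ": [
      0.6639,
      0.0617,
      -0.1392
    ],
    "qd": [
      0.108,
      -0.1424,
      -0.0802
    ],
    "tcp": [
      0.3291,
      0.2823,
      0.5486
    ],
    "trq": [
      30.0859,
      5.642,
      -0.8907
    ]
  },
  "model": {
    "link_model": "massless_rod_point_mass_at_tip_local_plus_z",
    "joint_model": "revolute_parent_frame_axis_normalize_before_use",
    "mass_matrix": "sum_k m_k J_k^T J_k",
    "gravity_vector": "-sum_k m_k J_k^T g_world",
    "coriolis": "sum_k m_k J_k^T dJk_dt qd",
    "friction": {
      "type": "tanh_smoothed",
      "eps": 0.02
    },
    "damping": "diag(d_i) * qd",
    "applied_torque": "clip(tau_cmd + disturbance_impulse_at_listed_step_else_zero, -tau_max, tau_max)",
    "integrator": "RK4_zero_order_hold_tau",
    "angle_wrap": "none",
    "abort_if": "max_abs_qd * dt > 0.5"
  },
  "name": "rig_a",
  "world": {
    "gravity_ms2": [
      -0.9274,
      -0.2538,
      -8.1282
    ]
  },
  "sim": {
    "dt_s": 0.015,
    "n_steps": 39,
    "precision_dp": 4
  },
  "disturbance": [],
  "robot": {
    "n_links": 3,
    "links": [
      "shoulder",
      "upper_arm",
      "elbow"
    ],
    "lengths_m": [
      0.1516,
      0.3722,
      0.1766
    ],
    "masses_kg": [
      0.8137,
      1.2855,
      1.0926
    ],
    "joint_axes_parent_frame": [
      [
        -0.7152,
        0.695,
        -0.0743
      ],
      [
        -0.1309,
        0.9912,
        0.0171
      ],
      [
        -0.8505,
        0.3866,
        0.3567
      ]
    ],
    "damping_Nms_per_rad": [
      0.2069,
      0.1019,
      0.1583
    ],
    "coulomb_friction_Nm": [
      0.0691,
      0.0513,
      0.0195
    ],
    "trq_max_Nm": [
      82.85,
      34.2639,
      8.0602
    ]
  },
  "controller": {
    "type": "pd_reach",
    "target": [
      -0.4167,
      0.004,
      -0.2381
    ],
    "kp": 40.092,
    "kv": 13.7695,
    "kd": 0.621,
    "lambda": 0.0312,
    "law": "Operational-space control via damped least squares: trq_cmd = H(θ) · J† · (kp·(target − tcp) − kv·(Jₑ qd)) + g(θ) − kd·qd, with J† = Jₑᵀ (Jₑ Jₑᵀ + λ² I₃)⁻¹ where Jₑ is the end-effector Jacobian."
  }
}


{"k":1,"\u03b8":[0.6824,0.0497,-0.1888],"qd":[2.3023,-1.4238,-6.3073],"tcp":[0.3274,0.2832,0.548],"trq":[36.5724,11.2263,2.752]}
{"k":2,"\u03b8":[0.7277,0.0225,-0.2983],"qd":[3.7051,-2.176,-8.1648],"tcp":[0.3243,0.2869,0.5442],"trq":[31.8515,11.4746,2.5018]}
{"k":3,"\u03b8":[0.7906,-0.0133,-0.4263],"qd":[4.6702,-2.5973,-8.8194],"tcp":[0.3211,0.2947,0.5347],"trq":[16.1827,6.1963,1.4271]}
{"k":4,"\u03b8":[0.8632,-0.0531,-0.5528],"qd":[5.0139,-2.7146,-8.0477],"tcp":[0.3184,0.3059,0.52],"trq":[2.1798,0.6658,-0.1761]}
{"k":5,"\u03b8":[0.9385,-0.0936,-0.6666],"qd":[5.0415,-2.6961,-7.1438],"tcp":[0.3162,0.319,0.5017],"trq":[-6.8081,-3.2145,-1.3439]}
{"k":6,"\u03b8":[1.0132,-0.1335,-0.7685],"qd":[4.9315,-2.6237,-6.4815],"tcp":[0.314,0.3324,0.4814],"trq":[-12.1139,-5.7082,-1.9816]}
{"k":7,"\u03b8":[1.0858,-0.1721,-0.8621],"qd":[4.7581,-2.5338,-6.03],"tcp":[0.3115,0.345,0.46],"trq":[-15.1449,-7.2768,-2.258]}
{"k":8,"\u03b8":[1.1556,-0.2094,-0.95],"qd":[4.5576,-2.4454,-5.7171],"tcp":[0.3083,0.3562,0.4382],"trq":[-16.7926,-8.2385,-2.315]}
{"k":9,"\u03b8":[1.2224,-0.2455,-1.0338],"qd":[4.3494,-2.3684,-5.4904],"tcp":[0.3043,0.3659,0.4166],"trq":[-17.5934,-8.7965,-2.2432]}
{"k":10,"\u03b8":[1.2861,-0.2806,-1.1146],"qd":[4.1446,-2.3075,-5.3164],"tcp":[0.2994,0.374,0.3953],"trq":[-17.8739,-9.083,-2.0975]}
{"k":11,"\u03b8":[1.3468,-0.3149,-1.1931],"qd":[3.949,-2.2643,-5.1743],"tcp":[0.2935,0.3806,0.3746],"trq":[-17.8367,-9.1868,-1.9111]}
{"k":12,"\u03b8":[1.4046,-0.3487,-1.2696],"qd":[3.7655,-2.2385,-5.0512],"tcp":[0.2867,0.3857,0.3546],"trq":[-17.6085,-9.1693,-1.7043]}
{"k":13,"\u03b8":[1.4598,-0.3822,-1.3444],"qd":[3.5952,-2.229,-4.9389],"tcp":[0.279,0.3894,0.3353],"trq":[-17.2692,-9.0729,-1.4893]}
{"k":14,"\u03b8":[1.5126,-0.4157,-1.4175],"qd":[3.4382,-2.2342,-4.8325],"tcp":[0.2706,0.3919,0.3168],"trq":[-16.8686,-8.9276,-1.2739]}
{"k":15,"\u03b8":[1.5631,-0.4494,-1.489],"qd":[3.2939,-2.2524,-4.729],"tcp":[0.2614,0.3933,0.2991],"trq":[-16.437,-8.7542,-1.0624]}
{"k":16,"\u03b8":[1.6115,-0.4834,-1.559],"qd":[3.1618,-2.2818,-4.6268],"tcp":[0.2517,0.3936,0.2822],"trq":[-15.9921,-8.567,-0.8579]}
{"k":17,"\u03b8":[1.6581,-0.518,-1.6275],"qd":[3.0409,-2.3211,-4.5251],"tcp":[0.2413,0.393,0.2661],"trq":[-15.5433,-8.3758,-0.6619]}
{"k":18,"\u03b8":[1.7029,-0.5532,-1.6945],"qd":[2.9307,-2.369,-4.4232],"tcp":[0.2305,0.3916,0.2507],"trq":[-15.094,-8.1866,-0.4756]}
{"k":19,"\u03b8":[1.7461,-0.5892,-1.7599],"qd":[2.8306,-2.4246,-4.321],"tcp":[0.2194,0.3894,0.2362],"trq":[-14.6439,-8.0033,-0.2997]}
{"k":20,"\u03b8":[1.7879,-0.626,-1.8238],"qd":[2.7404,-2.4874,-4.2183],"tcp":[0.2079,0.3864,0.2224],"trq":[-14.1895,-7.8275,-0.1347]}
{"k":21,"\u03b8":[1.8284,-0.6639,-1.8862],"qd":[2.6606,-2.5575,-4.1146],"tcp":[0.1962,0.3828,0.2093],"trq":[-13.7244,-7.6597,0.0189]}
{"k":22,"\u03b8":[1.8679,-0.7029,-1.947],"qd":[2.592,-2.6354,-4.0092],"tcp":[0.1843,0.3786,0.1969],"trq":[-13.2391,-7.4985,0.1605]}
{"k":23,"\u03b8":[1.9064,-0.7431,-2.0061],"qd":[2.5366,-2.7225,-3.9012],"tcp":[0.1722,0.3739,0.1851],"trq":[-12.7203,-7.3414,0.2893]}
{"k":24,"\u03b8":[1.9442,-0.7848,-2.0637],"qd":[2.4974,-2.8208,-3.7888],"tcp":[0.1601,0.3686,0.174],"trq":[-12.1499,-7.1834,0.4044]}
{"k":25,"\u03b8":[1.9815,-0.828,-2.1195],"qd":[2.4794,-2.9337,-3.6696],"tcp":[0.148,0.3629,0.1635],"trq":[-11.5046,-7.0158,0.5046]}
{"k":26,"\u03b8":[2.0189,-0.873,-2.1734],"qd":[2.4895,-3.0653,-3.5407],"tcp":[0.1358,0.3567,0.1536],"trq":[-10.761,-6.8234,0.5888]}
{"k":27,"\u03b8":[2.0566,-0.9202,-2.2253],"qd":[2.5365,-3.22,-3.3999],"tcp":[0.1238,0.35,0.1442],"trq":[-9.9181,-6.5807,0.6566]}
{"k":28,"\u03b8":[2.0954,-0.9699,-2.275],"qd":[2.6274,-3.3973,-3.2495],"tcp":[0.1118,0.3429,0.1353],"trq":[-9.0617,-6.2543,0.7119]}
{"k":29,"\u03b8":[2.1358,-1.0223,-2.3226],"qd":[2.7553,-3.5813,-3.1067],"tcp":[0.0999,0.3353,0.1267],"trq":[-8.4637,-5.8316,0.7686]}
{"k":30,"\u03b8":[2.1781,-1.0772,-2.3684],"qd":[2.8752,-3.7216,-3.0178],"tcp":[0.0883,0.3273,0.1184],"trq":[-8.5193,-5.3954,0.8566]}
{"k":31,"\u03b8":[2.2214,-1.1332,-2.4137],"qd":[2.8931,-3.7371,-3.0449],"tcp":[0.0769,0.3187,0.1104],"trq":[-9.2542,-5.1415,1.0048]}
{"k":32,"\u03b8":[2.2637,-1.1881,-2.4605],"qd":[2.7299,-3.5842,-3.1921],"tcp":[0.0659,0.3099,0.1027],"trq":[-10.0524,-5.1908,1.1942]}
{"k":33,"\u03b8":[2.3023,-1.24,-2.5096],"qd":[2.4118,-3.3222,-3.366],"tcp":[0.0554,0.301,0.0953],"trq":[-10.3326,-5.4378,1.3514]}
{"k":34,"\u03b8":[2.3358,-1.2879,-2.5608],"qd":[2.0418,-3.0589,-3.4676],"tcp":[0.0452,0.2923,0.0884],"trq":[-10.0551,-5.6896,1.4222]}
{"k":35,"\u03b8":[2.364,-1.3323,-2.6129],"qd":[1.7056,-2.8622,-3.4736],"tcp":[0.0355,0.284,0.0822],"trq":[-9.4639,-5.8331,1.4136]}
{"k":36,"\u03b8":[2.3876,-1.3744,-2.6645],"qd":[1.4374,-2.7456,-3.4136],"tcp":[0.026,0.2761,0.0767],"trq":[-8.774,-5.8487,1.3628]}
{"k":37,"\u03b8":[2.4077,-1.4152,-2.715],"qd":[1.2374,-2.6954,-3.3233],"tcp":[0.0169,0.2685,0.0719],"trq":[-8.0964,-5.7602,1.3015]}
{"k":38,"\u03b8":[2.4253,-1.4557,-2.7641],"qd":[1.0933,-2.6914,-3.2258],"tcp":[0.008,0.2612,0.0677],"trq":[-7.4699,-5.5985,1.2456]}
{"k":39,"\u03b8":[2.441,-1.4963,-2.8117],"qd":[0.9915,-2.7159,-3.1315],"tcp":[-0.0007,0.2541,0.064]}


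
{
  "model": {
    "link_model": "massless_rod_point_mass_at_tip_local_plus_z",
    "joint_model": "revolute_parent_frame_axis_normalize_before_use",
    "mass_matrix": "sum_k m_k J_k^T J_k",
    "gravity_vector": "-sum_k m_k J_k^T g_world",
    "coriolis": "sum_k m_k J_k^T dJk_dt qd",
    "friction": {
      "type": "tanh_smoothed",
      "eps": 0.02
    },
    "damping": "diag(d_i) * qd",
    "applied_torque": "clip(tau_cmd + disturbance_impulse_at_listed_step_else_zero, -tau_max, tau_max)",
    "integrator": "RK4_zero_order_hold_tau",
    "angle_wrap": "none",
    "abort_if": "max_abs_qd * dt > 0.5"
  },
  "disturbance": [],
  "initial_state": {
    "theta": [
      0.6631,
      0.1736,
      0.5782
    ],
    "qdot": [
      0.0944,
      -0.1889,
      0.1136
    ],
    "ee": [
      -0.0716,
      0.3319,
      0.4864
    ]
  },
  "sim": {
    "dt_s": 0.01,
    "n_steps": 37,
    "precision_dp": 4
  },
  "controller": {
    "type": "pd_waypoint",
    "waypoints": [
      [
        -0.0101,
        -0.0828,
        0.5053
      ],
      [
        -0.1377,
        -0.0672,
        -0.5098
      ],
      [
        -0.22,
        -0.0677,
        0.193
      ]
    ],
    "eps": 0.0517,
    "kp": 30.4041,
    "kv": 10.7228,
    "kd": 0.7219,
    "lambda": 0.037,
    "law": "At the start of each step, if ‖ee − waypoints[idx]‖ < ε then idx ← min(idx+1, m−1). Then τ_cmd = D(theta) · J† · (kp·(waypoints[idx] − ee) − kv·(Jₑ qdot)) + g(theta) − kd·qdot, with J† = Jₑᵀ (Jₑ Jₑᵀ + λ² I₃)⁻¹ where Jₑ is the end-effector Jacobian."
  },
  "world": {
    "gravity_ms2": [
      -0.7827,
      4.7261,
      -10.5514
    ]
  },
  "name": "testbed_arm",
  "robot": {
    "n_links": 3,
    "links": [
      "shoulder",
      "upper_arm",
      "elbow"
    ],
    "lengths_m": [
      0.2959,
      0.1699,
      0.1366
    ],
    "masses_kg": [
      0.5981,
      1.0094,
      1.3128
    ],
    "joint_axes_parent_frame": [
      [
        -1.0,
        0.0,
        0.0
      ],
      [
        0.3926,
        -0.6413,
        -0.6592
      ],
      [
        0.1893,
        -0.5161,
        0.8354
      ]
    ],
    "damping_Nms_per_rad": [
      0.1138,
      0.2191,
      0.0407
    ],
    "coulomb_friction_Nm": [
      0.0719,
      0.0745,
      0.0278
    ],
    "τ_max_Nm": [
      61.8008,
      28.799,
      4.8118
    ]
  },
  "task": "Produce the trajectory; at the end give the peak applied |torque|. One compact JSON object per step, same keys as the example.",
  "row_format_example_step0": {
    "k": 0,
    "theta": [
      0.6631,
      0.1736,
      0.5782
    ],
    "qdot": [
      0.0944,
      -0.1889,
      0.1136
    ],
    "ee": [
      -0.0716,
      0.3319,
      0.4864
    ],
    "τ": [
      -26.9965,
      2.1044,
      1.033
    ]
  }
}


{"k":1,"theta":[0.6631,0.172,0.5785],"qdot":[-0.0833,-0.146,0.0114],"ee":[-0.0712,0.3321,0.4864],"\u03c4":[-25.522,1.9224,1.0374]}
{"k":2,"theta":[0.6616,0.1704,0.5798],"qdot":[-0.2307,-0.1711,0.2203],"ee":[-0.071,0.3314,0.4869],"\u03c4":[-24.1413,1.7856,0.8182]}
{"k":3,"theta":[0.6585,0.1692,0.5797],"qdot":[-0.3758,-0.0713,-0.1635],"ee":[-0.0707,0.33,0.4879],"\u03c4":[-22.9963,1.5979,1.0412]}
{"k":4,"theta":[0.6543,0.1675,0.583],"qdot":[-0.4695,-0.2501,0.7412],"ee":[-0.0705,0.3279,0.4893],"\u03c4":[-21.7263,1.558,0.3184]}
{"k":5,"theta":[0.6488,0.1674,0.5795],"qdot":[-0.6296,0.1894,-1.2946],"ee":[-0.0703,0.3254,0.4911],"\u03c4":[-21.0985,1.2326,1.7712]}
{"k":6,"theta":[0.6428,0.1638,0.5927],"qdot":[-0.5832,-0.8484,3.6339],"ee":[-0.0702,0.3221,0.4931],"\u03c4":[-19.2763,1.6353,-1.9138]}
{"k":7,"theta":[0.6348,0.1689,0.5654],"qdot":[-0.9887,1.7799,-8.5871],"ee":[-0.0699,0.3192,0.4956],"\u03c4":[-20.6827,0.2539,4.8118]}
{"k":8,"theta":[0.6274,0.1622,0.591],"qdot":[-0.496,-2.8046,12.5856],"ee":[-0.0698,0.3147,0.498],"\u03c4":[-16.0601,2.4814,-4.8118]}
{"k":9,"theta":[0.6184,0.1651,0.5752],"qdot":[-1.2661,3.127,-14.5693],"ee":[-0.0696,0.3108,0.5008],"\u03c4":[-20.3527,-0.6501,4.8118]}
{"k":10,"theta":[0.6087,0.1684,0.5547],"qdot":[-0.7295,-2.3026,9.5743],"ee":[-0.0693,0.3068,0.5038],"\u03c4":[-15.4024,2.1624,-4.8118]}
{"k":11,"theta":[0.5978,0.1771,0.5092],"qdot":[-1.3817,3.8901,-17.6881],"ee":[-0.0687,0.3029,0.507],"\u03c4":[-19.6157,-1.0499,4.8118]}
{"k":12,"theta":[0.5866,0.1823,0.4751],"qdot":[-0.9009,-2.6735,9.8663],"ee":[-0.068,0.2985,0.5103],"\u03c4":[-14.4461,2.4145,-4.8118]}
{"k":13,"theta":[0.5748,0.1924,0.4205],"qdot":[-1.3859,4.4956,-19.6186],"ee":[-0.067,0.2942,0.5138],"\u03c4":[-18.6648,-1.3519,4.8118]}
{"k":14,"theta":[0.563,0.1965,0.3874],"qdot":[-1.0408,-3.3924,11.6641],"ee":[-0.0659,0.2893,0.5173],"\u03c4":[-13.4767,2.8508,-4.8118]}
{"k":15,"theta":[0.5508,0.206,0.3342],"qdot":[-1.3268,4.9457,-20.7029],"ee":[-0.0646,0.2844,0.5208],"\u03c4":[-17.5753,-1.6132,4.8118]}
{"k":16,"theta":[0.5386,0.2081,0.3081],"qdot":[-1.1635,-4.1125,13.73],"ee":[-0.0634,0.2789,0.5244],"\u03c4":[-12.6753,3.2416,-4.8118]}
{"k":17,"theta":[0.5263,0.2164,0.2602],"qdot":[-1.2401,5.2822,-21.2829],"ee":[-0.0621,0.2735,0.5279],"\u03c4":[-16.4865,-1.8695,4.8118]}
{"k":18,"theta":[0.514,0.2167,0.2418],"qdot":[-1.2632,-4.6727,15.4768],"ee":[-0.0609,0.2677,0.5313],"\u03c4":[-12.0981,3.5007,-4.8118]}
{"k":19,"theta":[0.5017,0.2241,0.1995],"qdot":[-1.1424,5.5282,-21.5333],"ee":[-0.0597,0.2619,0.5348],"\u03c4":[-15.5002,-2.1174,4.8118]}
{"k":20,"theta":[0.4894,0.223,0.1883],"qdot":[-1.3347,-5.0785,16.8329],"ee":[-0.0587,0.2558,0.538],"\u03c4":[-11.7095,3.6578,-4.8118]}
{"k":21,"theta":[0.4774,0.2296,0.1518],"qdot":[-1.0476,5.6552,-21.4629],"ee":[-0.0576,0.2498,0.5412],"\u03c4":[-14.6548,-2.3051,4.8118]}
{"k":22,"theta":[0.4653,0.2272,0.1472],"qdot":[-1.3791,-5.3579,17.8536],"ee":[-0.0568,0.2435,0.5443],"\u03c4":[-11.4179,3.7346,-4.8118]}
{"k":23,"theta":[0.4536,0.233,0.1164],"qdot":[-0.9632,5.705,-21.2089],"ee":[-0.0558,0.2375,0.5472],"\u03c4":[-13.9515,-2.4512,4.8118]}
{"k":24,"theta":[0.4417,0.2297,0.1174],"qdot":[-1.3988,-5.5408,18.6007],"ee":[-0.0552,0.2312,0.55],"\u03c4":[-11.1689,3.7525,-4.8118]}
{"k":25,"theta":[0.4303,0.2349,0.0909],"qdot":[-0.8872,5.7398,-20.9816],"ee":[-0.0545,0.2251,0.5528],"\u03c4":[-13.3925,-2.5827,4.8118]}
{"k":26,"theta":[0.4187,0.2311,0.0962],"qdot":[-1.3986,-5.6545,19.1253],"ee":[-0.054,0.219,0.5553],"\u03c4":[-10.9486,3.7335,-4.8118]}
{"k":27,"theta":[0.4077,0.2358,0.0737],"qdot":[-0.8232,5.7246,-20.6526],"ee":[-0.0534,0.2129,0.5578],"\u03c4":[-12.931,-2.6773,4.8118]}
{"k":28,"theta":[0.3965,0.2314,0.083],"qdot":[-1.3831,-5.7389,19.5602],"ee":[-0.0531,0.2069,0.5602],"\u03c4":[-10.7156,3.6977,-4.8118]}
{"k":29,"theta":[0.3859,0.2355,0.0643],"qdot":[-0.7702,5.6928,-20.3198],"ee":[-0.0527,0.201,0.5624],"\u03c4":[-12.5604,-2.7552,4.8118]}
{"k":30,"theta":[0.3751,0.2306,0.0772],"qdot":[-1.3542,-5.8005,19.924],"ee":[-0.0526,0.195,0.5645],"\u03c4":[-10.4605,3.6477,-4.8118]}
{"k":31,"theta":[0.3648,0.2342,0.0619],"qdot":[-0.7272,5.6528,-20.0017],"ee":[-0.0522,0.1892,0.5666],"\u03c4":[-12.2671,-2.822,4.8118]}
{"k":32,"theta":[0.3544,0.2288,0.078],"qdot":[-1.3137,-5.8461,20.2388],"ee":[-0.0523,0.1834,0.5685],"\u03c4":[-10.1791,3.587,-4.8118]}
{"k":33,"theta":[0.3446,0.232,0.0658],"qdot":[-0.6935,5.6057,-19.6956],"ee":[-0.0521,0.1778,0.5703],"\u03c4":[-12.0396,-2.8795,4.8118]}
{"k":34,"theta":[0.3345,0.2262,0.0848],"qdot":[-1.2629,-5.8778,20.5151],"ee":[-0.0522,0.1722,0.572],"\u03c4":[-9.8693,3.5161,-4.8118]}
{"k":35,"theta":[0.3251,0.229,0.0755],"qdot":[-0.6685,5.549,-19.3877],"ee":[-0.0521,0.1667,0.5736],"\u03c4":[-11.8683,-2.9275,4.8118]}
{"k":36,"theta":[0.3154,0.2229,0.0968],"qdot":[-1.2024,-5.8756,20.6991],"ee":[-0.0524,0.1613,0.5751],"\u03c4":[-9.5305,3.4197,-4.8118]}
{"k":37,"theta":[0.3064,0.2253,0.0901],"qdot":[-0.6515,5.4836,-19.0717],"ee":[-0.0524,0.156,0.5765]}
{"summary": "max |\u03c4| (N\u00b7m): 26.9965"}


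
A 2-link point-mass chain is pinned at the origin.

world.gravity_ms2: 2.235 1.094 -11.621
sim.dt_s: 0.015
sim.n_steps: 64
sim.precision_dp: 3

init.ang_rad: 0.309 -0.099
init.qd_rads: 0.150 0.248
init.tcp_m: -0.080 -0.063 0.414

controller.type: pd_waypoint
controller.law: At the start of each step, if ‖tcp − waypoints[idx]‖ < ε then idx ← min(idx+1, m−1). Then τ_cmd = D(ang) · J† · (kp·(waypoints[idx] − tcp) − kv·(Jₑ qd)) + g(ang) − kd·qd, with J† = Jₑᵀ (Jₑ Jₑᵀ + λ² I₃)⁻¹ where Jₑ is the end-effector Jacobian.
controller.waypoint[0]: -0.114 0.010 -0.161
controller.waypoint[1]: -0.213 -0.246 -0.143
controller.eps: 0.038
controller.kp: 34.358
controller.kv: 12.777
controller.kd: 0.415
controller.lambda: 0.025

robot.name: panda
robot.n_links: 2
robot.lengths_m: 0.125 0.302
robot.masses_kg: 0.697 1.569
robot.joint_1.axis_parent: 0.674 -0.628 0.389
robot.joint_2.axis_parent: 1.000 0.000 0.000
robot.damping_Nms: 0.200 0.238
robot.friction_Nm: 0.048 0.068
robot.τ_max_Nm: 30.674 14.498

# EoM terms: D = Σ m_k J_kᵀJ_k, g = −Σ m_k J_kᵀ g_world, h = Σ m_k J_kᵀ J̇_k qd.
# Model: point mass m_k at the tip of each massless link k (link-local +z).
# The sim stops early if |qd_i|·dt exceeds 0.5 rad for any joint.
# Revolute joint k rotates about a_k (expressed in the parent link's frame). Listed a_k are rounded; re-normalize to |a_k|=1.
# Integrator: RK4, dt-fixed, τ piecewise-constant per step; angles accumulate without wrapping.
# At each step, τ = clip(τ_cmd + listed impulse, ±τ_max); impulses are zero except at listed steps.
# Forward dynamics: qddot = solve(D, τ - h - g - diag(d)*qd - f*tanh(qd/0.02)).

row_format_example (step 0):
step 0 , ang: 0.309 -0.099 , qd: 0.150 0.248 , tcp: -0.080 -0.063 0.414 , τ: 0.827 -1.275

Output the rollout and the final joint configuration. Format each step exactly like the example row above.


step 1 , ang: 0.313 -0.098 , qd: 0.411 -0.123 , tcp: -0.081 -0.065 0.414 , τ: 0.471 -0.915
step 2 , ang: 0.321 -0.102 , qd: 0.570 -0.340 , tcp: -0.083 -0.066 0.413 , τ: 0.219 -0.726
step 3 , ang: 0.330 -0.108 , qd: 0.677 -0.483 , tcp: -0.085 -0.067 0.412 , τ: 0.029 -0.612
step 4 , ang: 0.341 -0.116 , qd: 0.749 -0.579 , tcp: -0.088 -0.068 0.412 , τ: -0.121 -0.544
step 5 , ang: 0.352 -0.125 , qd: 0.801 -0.646 , tcp: -0.091 -0.069 0.411 , τ: -0.244 -0.503
step 6 , ang: 0.365 -0.135 , qd: 0.838 -0.697 , tcp: -0.094 -0.070 0.410 , τ: -0.349 -0.478
step 7 , ang: 0.377 -0.146 , qd: 0.867 -0.736 , tcp: -0.098 -0.071 0.409 , τ: -0.443 -0.462
step 8 , ang: 0.391 -0.157 , qd: 0.891 -0.769 , tcp: -0.101 -0.071 0.407 , τ: -0.529 -0.449
step 9 , ang: 0.404 -0.169 , qd: 0.911 -0.799 , tcp: -0.105 -0.072 0.406 , τ: -0.609 -0.439
step 10 , ang: 0.418 -0.181 , qd: 0.928 -0.826 , tcp: -0.109 -0.073 0.405 , τ: -0.686 -0.429
step 11 , ang: 0.432 -0.194 , qd: 0.945 -0.852 , tcp: -0.112 -0.073 0.404 , τ: -0.760 -0.419
step 12 , ang: 0.446 -0.206 , qd: 0.960 -0.878 , tcp: -0.116 -0.074 0.402 , τ: -0.832 -0.408
step 13 , ang: 0.461 -0.220 , qd: 0.974 -0.903 , tcp: -0.120 -0.075 0.401 , τ: -0.903 -0.395
step 14 , ang: 0.475 -0.234 , qd: 0.988 -0.928 , tcp: -0.124 -0.075 0.399 , τ: -0.974 -0.381
step 15 , ang: 0.490 -0.248 , qd: 1.002 -0.953 , tcp: -0.128 -0.076 0.397 , τ: -1.044 -0.366
step 16 , ang: 0.505 -0.262 , qd: 1.016 -0.979 , tcp: -0.132 -0.076 0.396 , τ: -1.114 -0.349
step 17 , ang: 0.521 -0.277 , qd: 1.030 -1.005 , tcp: -0.136 -0.077 0.394 , τ: -1.184 -0.331
step 18 , ang: 0.536 -0.292 , qd: 1.043 -1.031 , tcp: -0.140 -0.077 0.392 , τ: -1.254 -0.311
step 19 , ang: 0.552 -0.308 , qd: 1.057 -1.057 , tcp: -0.144 -0.078 0.390 , τ: -1.324 -0.289
step 20 , ang: 0.568 -0.324 , qd: 1.071 -1.083 , tcp: -0.149 -0.078 0.388 , τ: -1.394 -0.266
step 21 , ang: 0.584 -0.340 , qd: 1.084 -1.110 , tcp: -0.153 -0.078 0.385 , τ: -1.464 -0.242
step 22 , ang: 0.600 -0.357 , qd: 1.098 -1.136 , tcp: -0.157 -0.078 0.383 , τ: -1.534 -0.216
step 23 , ang: 0.617 -0.374 , qd: 1.112 -1.163 , tcp: -0.161 -0.079 0.381 , τ: -1.605 -0.188
step 24 , ang: 0.634 -0.392 , qd: 1.125 -1.190 , tcp: -0.166 -0.079 0.378 , τ: -1.675 -0.159
step 25 , ang: 0.651 -0.410 , qd: 1.139 -1.217 , tcp: -0.170 -0.079 0.375 , τ: -1.745 -0.129
step 26 , ang: 0.668 -0.429 , qd: 1.153 -1.244 , tcp: -0.175 -0.079 0.373 , τ: -1.816 -0.098
step 27 , ang: 0.685 -0.447 , qd: 1.167 -1.271 , tcp: -0.179 -0.079 0.370 , τ: -1.886 -0.065
step 28 , ang: 0.703 -0.467 , qd: 1.181 -1.298 , tcp: -0.184 -0.078 0.367 , τ: -1.957 -0.031
step 29 , ang: 0.721 -0.486 , qd: 1.195 -1.324 , tcp: -0.188 -0.078 0.363 , τ: -2.027 0.004
step 30 , ang: 0.739 -0.506 , qd: 1.209 -1.351 , tcp: -0.192 -0.078 0.360 , τ: -2.097 0.040
step 31 , ang: 0.757 -0.527 , qd: 1.224 -1.377 , tcp: -0.197 -0.078 0.357 , τ: -2.167 0.077
step 32 , ang: 0.775 -0.548 , qd: 1.238 -1.403 , tcp: -0.201 -0.077 0.353 , τ: -2.237 0.115
step 33 , ang: 0.794 -0.569 , qd: 1.252 -1.429 , tcp: -0.206 -0.077 0.349 , τ: -2.306 0.154
step 34 , ang: 0.813 -0.590 , qd: 1.267 -1.454 , tcp: -0.210 -0.076 0.346 , τ: -2.375 0.193
step 35 , ang: 0.832 -0.612 , qd: 1.281 -1.479 , tcp: -0.215 -0.076 0.342 , τ: -2.443 0.233
step 36 , ang: 0.851 -0.635 , qd: 1.296 -1.503 , tcp: -0.219 -0.075 0.337 , τ: -2.511 0.274
step 37 , ang: 0.871 -0.657 , qd: 1.310 -1.526 , tcp: -0.224 -0.075 0.333 , τ: -2.578 0.314
step 38 , ang: 0.891 -0.681 , qd: 1.325 -1.549 , tcp: -0.228 -0.074 0.329 , τ: -2.645 0.355
step 39 , ang: 0.911 -0.704 , qd: 1.340 -1.571 , tcp: -0.232 -0.073 0.324 , τ: -2.710 0.396
step 40 , ang: 0.931 -0.728 , qd: 1.355 -1.593 , tcp: -0.236 -0.072 0.320 , τ: -2.775 0.437
step 41 , ang: 0.951 -0.752 , qd: 1.370 -1.613 , tcp: -0.241 -0.071 0.315 , τ: -2.839 0.477
step 42 , ang: 0.972 -0.776 , qd: 1.385 -1.633 , tcp: -0.245 -0.070 0.310 , τ: -2.901 0.517
step 43 , ang: 0.993 -0.801 , qd: 1.400 -1.652 , tcp: -0.249 -0.069 0.305 , τ: -2.963 0.556
step 44 , ang: 1.014 -0.825 , qd: 1.415 -1.669 , tcp: -0.253 -0.068 0.299 , τ: -3.023 0.595
step 45 , ang: 1.035 -0.851 , qd: 1.431 -1.686 , tcp: -0.256 -0.067 0.294 , τ: -3.081 0.632
step 46 , ang: 1.057 -0.876 , qd: 1.446 -1.701 , tcp: -0.260 -0.066 0.288 , τ: -3.139 0.668
step 47 , ang: 1.079 -0.902 , qd: 1.461 -1.715 , tcp: -0.264 -0.065 0.283 , τ: -3.194 0.703
step 48 , ang: 1.101 -0.927 , qd: 1.477 -1.728 , tcp: -0.267 -0.063 0.277 , τ: -3.248 0.736
step 49 , ang: 1.123 -0.953 , qd: 1.492 -1.739 , tcp: -0.271 -0.062 0.271 , τ: -3.301 0.767
step 50 , ang: 1.145 -0.980 , qd: 1.508 -1.749 , tcp: -0.274 -0.061 0.265 , τ: -3.351 0.796
step 51 , ang: 1.168 -1.006 , qd: 1.523 -1.757 , tcp: -0.277 -0.059 0.259 , τ: -3.399 0.822
step 52 , ang: 1.191 -1.032 , qd: 1.539 -1.764 , tcp: -0.280 -0.058 0.253 , τ: -3.446 0.846
step 53 , ang: 1.214 -1.059 , qd: 1.554 -1.769 , tcp: -0.283 -0.056 0.247 , τ: -3.490 0.868
step 54 , ang: 1.238 -1.085 , qd: 1.569 -1.773 , tcp: -0.285 -0.055 0.240 , τ: -3.532 0.886
step 55 , ang: 1.261 -1.112 , qd: 1.585 -1.775 , tcp: -0.288 -0.053 0.234 , τ: -3.572 0.902
step 56 , ang: 1.285 -1.139 , qd: 1.600 -1.775 , tcp: -0.290 -0.052 0.227 , τ: -3.610 0.914
step 57 , ang: 1.309 -1.165 , qd: 1.615 -1.774 , tcp: -0.292 -0.050 0.221 , τ: -3.645 0.923
step 58 , ang: 1.334 -1.192 , qd: 1.630 -1.771 , tcp: -0.294 -0.049 0.214 , τ: -3.678 0.928
step 59 , ang: 1.358 -1.218 , qd: 1.645 -1.766 , tcp: -0.296 -0.047 0.208 , τ: -3.708 0.929
step 60 , ang: 1.383 -1.245 , qd: 1.659 -1.759 , tcp: -0.297 -0.046 0.201 , τ: -3.736 0.927
step 61 , ang: 1.408 -1.271 , qd: 1.673 -1.751 , tcp: -0.299 -0.044 0.195 , τ: -3.762 0.920
step 62 , ang: 1.433 -1.297 , qd: 1.687 -1.741 , tcp: -0.300 -0.043 0.188 , τ: -3.785 0.910
step 63 , ang: 1.458 -1.323 , qd: 1.700 -1.729 , tcp: -0.301 -0.041 0.182 , τ: -3.805 0.895
step 64 , ang: 1.484 -1.349 , qd: 1.713 -1.716 , tcp: -0.302 -0.040 0.175
final ang (rad): 1.484 -1.349


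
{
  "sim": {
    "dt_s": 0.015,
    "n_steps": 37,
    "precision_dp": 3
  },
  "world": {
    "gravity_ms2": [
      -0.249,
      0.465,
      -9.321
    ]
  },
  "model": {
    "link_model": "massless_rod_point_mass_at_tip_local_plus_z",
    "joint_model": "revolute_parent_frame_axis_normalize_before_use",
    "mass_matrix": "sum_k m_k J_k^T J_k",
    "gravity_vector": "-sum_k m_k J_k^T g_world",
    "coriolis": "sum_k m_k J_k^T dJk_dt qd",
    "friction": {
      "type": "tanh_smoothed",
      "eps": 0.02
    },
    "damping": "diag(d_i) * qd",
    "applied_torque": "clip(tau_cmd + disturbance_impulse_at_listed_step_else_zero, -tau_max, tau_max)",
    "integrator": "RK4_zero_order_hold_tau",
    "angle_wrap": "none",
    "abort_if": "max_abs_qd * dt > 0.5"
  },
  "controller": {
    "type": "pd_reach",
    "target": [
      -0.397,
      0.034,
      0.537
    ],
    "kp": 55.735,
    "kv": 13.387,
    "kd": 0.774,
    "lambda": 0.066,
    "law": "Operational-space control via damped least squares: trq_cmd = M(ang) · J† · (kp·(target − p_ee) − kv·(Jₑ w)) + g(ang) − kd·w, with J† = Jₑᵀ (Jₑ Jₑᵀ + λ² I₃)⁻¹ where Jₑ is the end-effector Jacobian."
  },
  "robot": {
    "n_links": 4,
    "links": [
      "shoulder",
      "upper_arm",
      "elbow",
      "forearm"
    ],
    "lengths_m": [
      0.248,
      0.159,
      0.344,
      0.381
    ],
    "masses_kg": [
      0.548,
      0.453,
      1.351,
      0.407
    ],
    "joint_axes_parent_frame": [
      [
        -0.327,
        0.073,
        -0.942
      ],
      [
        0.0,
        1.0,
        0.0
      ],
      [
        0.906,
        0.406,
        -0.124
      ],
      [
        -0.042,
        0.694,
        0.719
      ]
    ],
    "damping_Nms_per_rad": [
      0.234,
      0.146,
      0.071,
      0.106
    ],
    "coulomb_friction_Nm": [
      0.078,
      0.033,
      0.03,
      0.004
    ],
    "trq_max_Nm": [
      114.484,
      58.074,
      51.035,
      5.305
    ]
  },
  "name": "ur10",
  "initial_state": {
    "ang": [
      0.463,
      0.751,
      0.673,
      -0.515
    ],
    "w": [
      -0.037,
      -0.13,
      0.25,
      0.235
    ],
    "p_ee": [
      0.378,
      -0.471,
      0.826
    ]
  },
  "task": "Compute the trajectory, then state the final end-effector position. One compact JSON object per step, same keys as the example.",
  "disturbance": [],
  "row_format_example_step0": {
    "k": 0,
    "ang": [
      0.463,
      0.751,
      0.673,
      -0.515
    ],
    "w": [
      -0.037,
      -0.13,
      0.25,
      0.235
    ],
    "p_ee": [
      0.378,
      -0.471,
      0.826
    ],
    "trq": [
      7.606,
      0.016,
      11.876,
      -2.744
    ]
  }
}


{"k":1,"ang":[0.463,0.753,0.685,-0.543],"w":[0.023,0.401,1.281,-3.914],"p_ee":[0.373,-0.472,0.826],"trq":[6.306,1.726,10.552,0.872]}
{"k":2,"ang":[0.479,0.767,0.7,-0.599],"w":[1.959,1.358,0.823,-3.627],"p_ee":[0.364,-0.473,0.825],"trq":[5.179,-0.15,10.171,0.384]}
{"k":3,"ang":[0.497,0.784,0.723,-0.664],"w":[0.573,0.91,2.302,-4.913],"p_ee":[0.353,-0.478,0.822],"trq":[6.632,-1.575,7.785,1.194]}
{"k":4,"ang":[0.523,0.805,0.751,-0.727],"w":[2.567,1.827,1.509,-3.656],"p_ee":[0.34,-0.485,0.815],"trq":[6.196,-4.498,7.866,-0.081]}
{"k":5,"ang":[0.548,0.827,0.786,-0.792],"w":[0.919,1.143,3.127,-4.919],"p_ee":[0.325,-0.494,0.806],"trq":[7.962,-5.939,5.322,0.829]}
{"k":6,"ang":[0.579,0.851,0.824,-0.853],"w":[2.917,2.074,2.068,-3.378],"p_ee":[0.307,-0.505,0.795],"trq":[7.603,-8.553,5.828,-0.556]}
{"k":7,"ang":[0.61,0.877,0.867,-0.913],"w":[1.372,1.307,3.631,-4.573],"p_ee":[0.286,-0.517,0.783],"trq":[9.046,-9.404,3.354,0.43]}
{"k":8,"ang":[0.645,0.903,0.913,-0.969],"w":[3.062,2.134,2.562,-3.105],"p_ee":[0.263,-0.53,0.769],"trq":[8.631,-11.239,3.917,-0.788]}
{"k":9,"ang":[0.682,0.93,0.961,-1.023],"w":[1.92,1.466,3.813,-4.003],"p_ee":[0.237,-0.542,0.755],"trq":[9.416,-11.498,1.794,0.043]}
{"k":10,"ang":[0.72,0.957,1.011,-1.074],"w":[3.068,2.054,3.002,-2.888],"p_ee":[0.207,-0.553,0.74],"trq":[8.874,-12.457,2.029,-0.816]}
{"k":11,"ang":[0.762,0.984,1.062,-1.121],"w":[2.435,1.608,3.772,-3.342],"p_ee":[0.174,-0.563,0.725],"trq":[8.917,-12.303,0.422,-0.313]}
{"k":12,"ang":[0.803,1.011,1.115,-1.165],"w":[3.033,1.91,3.317,-2.647],"p_ee":[0.139,-0.57,0.71],"trq":[8.179,-12.498,0.183,-0.789]}
{"k":13,"ang":[0.847,1.038,1.167,-1.206],"w":[2.784,1.675,3.648,-2.716],"p_ee":[0.101,-0.575,0.696],"trq":[7.607,-12.076,-0.969,-0.6]}
{"k":14,"ang":[0.89,1.064,1.22,-1.243],"w":[3.007,1.759,3.449,-2.314],"p_ee":[0.061,-0.577,0.683],"trq":[6.654,-11.741,-1.542,-0.823]}
{"k":15,"ang":[0.935,1.089,1.272,-1.277],"w":[2.927,1.638,3.517,-2.175],"p_ee":[0.019,-0.575,0.67],"trq":[5.7,-11.137,-2.416,-0.818]}
{"k":16,"ang":[0.979,1.114,1.324,-1.307],"w":[2.96,1.606,3.418,-1.907],"p_ee":[-0.023,-0.569,0.658],"trq":[4.609,-10.52,-3.097,-0.933]}
{"k":17,"ang":[1.023,1.137,1.375,-1.334],"w":[2.904,1.513,3.373,-1.707],"p_ee":[-0.065,-0.56,0.647],"trq":[3.516,-9.816,-3.813,-0.995]}
{"k":18,"ang":[1.066,1.159,1.425,-1.358],"w":[2.852,1.431,3.285,-1.49],"p_ee":[-0.107,-0.546,0.636],"trq":[2.425,-9.102,-4.444,-1.077]}
{"k":19,"ang":[1.109,1.18,1.473,-1.379],"w":[2.77,1.331,3.196,-1.295],"p_ee":[-0.147,-0.53,0.627],"trq":[1.388,-8.381,-5.024,-1.145]}
{"k":20,"ang":[1.15,1.2,1.52,-1.397],"w":[2.674,1.227,3.093,-1.112],"p_ee":[-0.185,-0.51,0.619],"trq":[0.429,-7.68,-5.528,-1.208]}
{"k":21,"ang":[1.189,1.217,1.566,-1.412],"w":[2.564,1.116,2.981,-0.947],"p_ee":[-0.222,-0.488,0.611],"trq":[-0.428,-7.009,-5.955,-1.26]}
{"k":22,"ang":[1.227,1.233,1.609,-1.425],"w":[2.445,1.002,2.86,-0.799],"p_ee":[-0.255,-0.463,0.604],"trq":[-1.172,-6.377,-6.301,-1.299]}
{"k":23,"ang":[1.262,1.248,1.651,-1.436],"w":[2.32,0.886,2.733,-0.67],"p_ee":[-0.286,-0.436,0.598],"trq":[-1.797,-5.791,-6.565,-1.324]}
{"k":24,"ang":[1.296,1.26,1.691,-1.445],"w":[2.192,0.772,2.6,-0.559],"p_ee":[-0.314,-0.409,0.592],"trq":[-2.304,-5.252,-6.751,-1.336]}
{"k":25,"ang":[1.328,1.271,1.729,-1.453],"w":[2.063,0.66,2.462,-0.465],"p_ee":[-0.338,-0.381,0.587],"trq":[-2.699,-4.762,-6.862,-1.334]}
{"k":26,"ang":[1.358,1.28,1.765,-1.459],"w":[1.936,0.553,2.321,-0.388],"p_ee":[-0.36,-0.352,0.583],"trq":[-2.99,-4.319,-6.905,-1.32]}
{"k":27,"ang":[1.386,1.288,1.798,-1.464],"w":[1.812,0.453,2.18,-0.326],"p_ee":[-0.379,-0.324,0.579],"trq":[-3.189,-3.922,-6.889,-1.294]}
{"k":28,"ang":[1.413,1.294,1.83,-1.469],"w":[1.692,0.361,2.038,-0.277],"p_ee":[-0.395,-0.296,0.575],"trq":[-3.306,-3.569,-6.82,-1.26]}
{"k":29,"ang":[1.437,1.299,1.859,-1.473],"w":[1.577,0.278,1.899,-0.238],"p_ee":[-0.408,-0.27,0.571],"trq":[-3.354,-3.257,-6.709,-1.219]}
{"k":30,"ang":[1.46,1.303,1.887,-1.476],"w":[1.466,0.205,1.764,-0.209],"p_ee":[-0.42,-0.244,0.568],"trq":[-3.345,-2.982,-6.563,-1.172]}
{"k":31,"ang":[1.481,1.306,1.912,-1.479],"w":[1.361,0.143,1.633,-0.187],"p_ee":[-0.429,-0.219,0.565],"trq":[-3.289,-2.741,-6.392,-1.12]}
{"k":32,"ang":[1.501,1.308,1.936,-1.481],"w":[1.261,0.091,1.509,-0.172],"p_ee":[-0.437,-0.196,0.562],"trq":[-3.197,-2.531,-6.201,-1.067]}
{"k":33,"ang":[1.519,1.309,1.957,-1.484],"w":[1.166,0.048,1.391,-0.161],"p_ee":[-0.444,-0.175,0.56],"trq":[-3.078,-2.348,-5.998,-1.012]}
{"k":34,"ang":[1.536,1.31,1.977,-1.486],"w":[1.077,0.015,1.28,-0.155],"p_ee":[-0.449,-0.155,0.557],"trq":[-2.94,-2.189,-5.788,-0.957]}
{"k":35,"ang":[1.552,1.31,1.996,-1.488],"w":[0.995,-0.002,1.173,-0.15],"p_ee":[-0.453,-0.136,0.555],"trq":[-2.789,-2.057,-5.57,-0.903]}
{"k":36,"ang":[1.566,1.31,2.013,-1.49],"w":[0.918,-0.011,1.075,-0.148],"p_ee":[-0.456,-0.119,0.552],"trq":[-2.629,-1.946,-5.355,-0.849]}
{"k":37,"ang":[1.579,1.31,2.028,-1.493],"w":[0.845,-0.017,0.986,-0.149],"p_ee":[-0.458,-0.103,0.55]}
{"summary": "final p_ee position (m): -0.458 -0.103 0.550"}


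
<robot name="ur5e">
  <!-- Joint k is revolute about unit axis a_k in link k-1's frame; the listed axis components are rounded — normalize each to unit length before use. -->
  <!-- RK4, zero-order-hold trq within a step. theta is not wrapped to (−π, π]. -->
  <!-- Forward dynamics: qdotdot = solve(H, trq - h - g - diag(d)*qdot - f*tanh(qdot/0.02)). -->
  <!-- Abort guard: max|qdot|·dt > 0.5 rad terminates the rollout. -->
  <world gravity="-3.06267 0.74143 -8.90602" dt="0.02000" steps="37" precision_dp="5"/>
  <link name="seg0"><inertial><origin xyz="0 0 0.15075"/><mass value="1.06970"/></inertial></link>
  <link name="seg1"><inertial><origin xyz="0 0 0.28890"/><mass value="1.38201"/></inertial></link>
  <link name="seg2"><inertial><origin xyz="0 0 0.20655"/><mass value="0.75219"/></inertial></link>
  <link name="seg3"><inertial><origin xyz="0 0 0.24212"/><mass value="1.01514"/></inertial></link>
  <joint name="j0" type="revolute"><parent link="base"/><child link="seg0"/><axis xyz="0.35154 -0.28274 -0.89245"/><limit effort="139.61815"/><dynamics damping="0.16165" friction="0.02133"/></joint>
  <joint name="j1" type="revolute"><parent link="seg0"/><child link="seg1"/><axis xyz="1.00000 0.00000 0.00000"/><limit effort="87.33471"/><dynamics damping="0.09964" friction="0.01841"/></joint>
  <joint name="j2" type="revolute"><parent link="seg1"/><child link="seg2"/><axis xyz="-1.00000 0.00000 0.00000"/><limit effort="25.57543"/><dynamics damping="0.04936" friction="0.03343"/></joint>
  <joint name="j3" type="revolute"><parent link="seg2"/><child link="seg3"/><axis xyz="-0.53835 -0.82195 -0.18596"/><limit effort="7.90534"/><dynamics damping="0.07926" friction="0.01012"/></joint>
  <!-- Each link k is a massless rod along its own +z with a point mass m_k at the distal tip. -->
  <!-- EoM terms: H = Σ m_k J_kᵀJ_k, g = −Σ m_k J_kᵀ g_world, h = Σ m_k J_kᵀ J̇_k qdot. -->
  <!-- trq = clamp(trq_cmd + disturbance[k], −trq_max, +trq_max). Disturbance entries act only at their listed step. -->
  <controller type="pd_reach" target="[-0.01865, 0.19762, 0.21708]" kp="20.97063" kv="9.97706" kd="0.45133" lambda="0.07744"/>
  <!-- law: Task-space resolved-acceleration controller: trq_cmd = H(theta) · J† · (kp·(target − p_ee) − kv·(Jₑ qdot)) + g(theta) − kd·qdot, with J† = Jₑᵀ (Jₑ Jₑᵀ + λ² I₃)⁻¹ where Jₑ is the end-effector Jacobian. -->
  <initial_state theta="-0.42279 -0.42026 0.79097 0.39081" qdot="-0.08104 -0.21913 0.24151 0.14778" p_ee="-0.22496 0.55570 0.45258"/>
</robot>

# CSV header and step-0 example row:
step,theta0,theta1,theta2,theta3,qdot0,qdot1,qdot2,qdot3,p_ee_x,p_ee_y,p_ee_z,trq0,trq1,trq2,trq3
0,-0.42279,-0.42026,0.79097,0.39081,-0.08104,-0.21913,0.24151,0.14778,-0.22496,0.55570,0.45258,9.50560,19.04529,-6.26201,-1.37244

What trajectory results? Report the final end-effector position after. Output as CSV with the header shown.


step,theta0,theta1,theta2,theta3,qdot0,qdot1,qdot2,qdot3,p_ee_x,p_ee_y,p_ee_z,trq0,trq1,trq2,trq3
1,-0.42098,-0.42040,0.80204,0.39757,0.25266,0.20809,0.86864,0.51203,-0.22623,0.55522,0.44717,8.50721,17.46298,-6.35746,-1.52555
2,-0.41355,-0.41313,0.82370,0.41009,0.48587,0.52023,1.29810,0.72910,-0.22572,0.55259,0.44150,7.64256,16.03109,-6.30822,-1.58083
3,-0.40205,-0.40060,0.85234,0.42617,0.66027,0.73543,1.56839,0.86990,-0.22377,0.54838,0.43590,6.89234,14.75538,-6.17713,-1.59293
4,-0.38758,-0.38444,0.88535,0.44437,0.78426,0.88412,1.73583,0.94185,-0.22066,0.54299,0.43055,6.25034,13.63263,-6.01361,-1.57516
5,-0.37096,-0.36583,0.92093,0.46363,0.87525,0.98090,1.82739,0.97546,-0.21668,0.53673,0.42551,5.70215,12.65327,-5.84243,-1.54752
6,-0.35279,-0.34564,0.95786,0.48323,0.93848,1.04236,1.87146,0.97727,-0.21203,0.52983,0.42080,5.23655,11.80155,-5.68042,-1.51482
7,-0.33355,-0.32450,0.99533,0.50270,0.98272,1.07695,1.88173,0.96226,-0.20693,0.52248,0.41640,4.83950,11.06044,-5.53387,-1.48448
8,-0.31359,-0.30285,1.03279,0.52174,1.01123,1.09321,1.87139,0.93425,-0.20154,0.51480,0.41226,4.49973,10.41268,-5.40620,-1.45739
9,-0.29316,-0.28102,1.06989,0.54015,1.02856,1.09578,1.84690,0.90008,-0.19597,0.50689,0.40834,4.20606,9.84264,-5.29702,-1.43561
10,-0.27248,-0.25922,1.10643,0.55784,1.03684,1.08896,1.81410,0.86170,-0.19034,0.49885,0.40461,3.94964,9.33650,-5.20526,-1.41863
11,-0.25170,-0.23764,1.14226,0.57474,1.03854,1.07527,1.77596,0.82203,-0.18473,0.49074,0.40102,3.72265,8.88265,-5.12879,-1.40651
12,-0.23095,-0.21637,1.17730,0.59084,1.03510,1.05689,1.73499,0.78197,-0.17919,0.48260,0.39753,3.51897,8.47141,-5.06556,-1.39842
13,-0.21029,-0.19550,1.21150,0.60614,1.02790,1.03518,1.69252,0.74264,-0.17378,0.47448,0.39412,3.33351,8.09495,-5.01343,-1.39383
14,-0.18982,-0.17509,1.24486,0.62066,1.01789,1.01127,1.64959,0.70441,-0.16853,0.46641,0.39076,3.16235,7.74693,-4.97050,-1.39200
15,-0.16956,-0.15516,1.27736,0.63443,1.00590,0.98592,1.60676,0.66762,-0.16345,0.45841,0.38744,3.00234,7.42231,-4.93510,-1.39236
16,-0.14956,-0.13575,1.30901,0.64747,0.99252,0.95970,1.56444,0.63238,-0.15856,0.45051,0.38414,2.85111,7.11708,-4.90578,-1.39433
17,-0.12984,-0.11687,1.33983,0.65982,0.97825,0.93304,1.52286,0.59873,-0.15388,0.44272,0.38086,2.70680,6.82809,-4.88135,-1.39749
18,-0.11042,-0.09852,1.36983,0.67151,0.96344,0.90625,1.48216,0.56664,-0.14939,0.43507,0.37759,2.56801,6.55286,-4.86080,-1.40145
19,-0.09129,-0.08070,1.39903,0.68257,0.94838,0.87956,1.44240,0.53607,-0.14510,0.42755,0.37433,2.43371,6.28942,-4.84332,-1.40593
20,-0.07247,-0.06341,1.42744,0.69304,0.93327,0.85315,1.40361,0.50693,-0.14102,0.42019,0.37107,2.30311,6.03626,-4.82824,-1.41068
21,-0.05395,-0.04665,1.45509,0.70293,0.91828,0.82715,1.36580,0.47916,-0.13712,0.41299,0.36782,2.17566,5.79217,-4.81505,-1.41555
22,-0.03573,-0.03039,1.48200,0.71227,0.90352,0.80164,1.32895,0.45267,-0.13341,0.40595,0.36457,2.05095,5.55621,-4.80332,-1.42041
23,-0.01780,-0.01464,1.50818,0.72110,0.88904,0.77670,1.29305,0.42740,-0.12987,0.39908,0.36133,1.92870,5.32764,-4.79273,-1.42517
24,-0.00016,0.00061,1.53366,0.72943,0.87491,0.75237,1.25806,0.40328,-0.12650,0.39238,0.35811,1.80871,5.10587,-4.78302,-1.42978
25,0.01720,0.01539,1.55844,0.73728,0.86115,0.72869,1.22396,0.38024,-0.12329,0.38585,0.35490,1.69086,4.89043,-4.77400,-1.43422
26,0.03428,0.02971,1.58256,0.74469,0.84775,0.70568,1.19073,0.35822,-0.12024,0.37950,0.35171,1.57507,4.68097,-4.76553,-1.43847
27,0.05110,0.04357,1.60602,0.75166,0.83474,0.68335,1.15833,0.33719,-0.11732,0.37333,0.34855,1.46130,4.47716,-4.75750,-1.44254
28,0.06767,0.05699,1.62884,0.75822,0.82208,0.66170,1.12674,0.31708,-0.11454,0.36733,0.34542,1.34951,4.27878,-4.74983,-1.44644
29,0.08398,0.06999,1.65104,0.76438,0.80977,0.64073,1.09593,0.29786,-0.11189,0.36150,0.34231,1.23972,4.08562,-4.74248,-1.45019
30,0.10005,0.08257,1.67263,0.77017,0.79778,0.62043,1.06588,0.27949,-0.10935,0.35585,0.33925,1.13192,3.89751,-4.73540,-1.45382
31,0.11589,0.09476,1.69363,0.77560,0.78609,0.60080,1.03657,0.26194,-0.10693,0.35036,0.33622,1.02613,3.71431,-4.72859,-1.45735
32,0.13149,0.10656,1.71406,0.78068,0.77467,0.58181,1.00798,0.24517,-0.10461,0.34505,0.33323,0.92236,3.53589,-4.72201,-1.46080
33,0.14686,0.11799,1.73392,0.78544,0.76349,0.56345,0.98009,0.22916,-0.10239,0.33990,0.33029,0.82064,3.36215,-4.71569,-1.46421
34,0.16201,0.12906,1.75323,0.78988,0.75253,0.54569,0.95289,0.21387,-0.10026,0.33491,0.32739,0.72097,3.19298,-4.70961,-1.46759
35,0.17695,0.13978,1.77200,0.79402,0.74177,0.52853,0.92635,0.19928,-0.09822,0.33008,0.32454,0.62337,3.02830,-4.70378,-1.47096
36,0.19167,0.15017,1.79025,0.79787,0.73118,0.51193,0.90046,0.18537,-0.09626,0.32541,0.32174,0.52786,2.86802,-4.69821,-1.47436
37,0.20618,0.16022,1.80799,0.80145,0.72073,0.49588,0.87520,0.17210,-0.09438,0.32089,0.31900,,,,
# final p_ee position (m): -0.09438 0.32089 0.31900
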